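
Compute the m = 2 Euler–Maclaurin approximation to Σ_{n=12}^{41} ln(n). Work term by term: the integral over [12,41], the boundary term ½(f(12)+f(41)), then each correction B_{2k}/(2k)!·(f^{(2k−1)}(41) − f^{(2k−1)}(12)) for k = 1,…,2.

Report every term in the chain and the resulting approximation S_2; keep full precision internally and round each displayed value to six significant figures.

S_2 ≈ 96.5319

Integral: ∫_12^41 ln(x) dx = 93.4376.
Endpoint term: (f(12) + f(41))/2 = (2.48491 + 3.71357)/2 = 3.09924.
Running total after boundary: 96.5368.
Order-1 term: 1/12 · (0.0243902 − 0.0833333) = -0.00491192.
Partial sum through k=1: 96.5319.
Order-2 term: −1/720 · (2.90187e-05 − 0.00115741) = 1.56721e-06.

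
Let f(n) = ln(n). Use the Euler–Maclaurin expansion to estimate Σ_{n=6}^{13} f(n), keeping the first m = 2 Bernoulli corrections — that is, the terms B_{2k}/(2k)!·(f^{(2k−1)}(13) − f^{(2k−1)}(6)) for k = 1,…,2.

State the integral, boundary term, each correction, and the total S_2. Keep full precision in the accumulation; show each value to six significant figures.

Integral: ∫_6^13 ln(x) dx = 15.5938.
½[f(6) + f(13)] = ½[1.79176 + 2.56495] = 2.17835.
So far: 17.7721.
Correction k=1: B_{2}/2! · (f^{(1)}(13) − f^{(1)}(6)) = 1/12 · (0.0769231 − 0.166667) = -0.00747863.
Partial sum through k=1: 17.7647.
Correction k=2: B_{4}/4! · (f^{(3)}(13) − f^{(3)}(6)) = −1/720 · (0.000910332 − 0.00925926) = 1.15957e-05.

S_2 ≈ 17.7647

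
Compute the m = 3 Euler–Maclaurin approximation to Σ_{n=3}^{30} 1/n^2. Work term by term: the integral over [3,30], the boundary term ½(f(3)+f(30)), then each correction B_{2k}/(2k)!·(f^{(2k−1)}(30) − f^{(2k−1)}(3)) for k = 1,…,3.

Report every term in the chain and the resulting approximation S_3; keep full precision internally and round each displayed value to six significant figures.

The integral term ∫_3^30 1/x^2 dx = 0.300000.
Boundary: ½(f(3) + f(30)) = ½(0.111111 + 0.00111111) = 0.0561111.
Integral + boundary = 0.356111.
k=1: B_{2}/(2)! × [f^{(1)}(30) − f^{(1)}(3)] = 1/12 × (-7.40741e-05 − (-0.0740741)) = 0.00616667.
Partial sum through k=1: 0.362278.
k=2: B_{4}/(4)! × [f^{(3)}(30) − f^{(3)}(3)] = −1/720 × (-9.87654e-07 − (-0.0987654)) = -0.000137173.
Partial sum through k=2: 0.362141.
k=3: B_{6}/(6)! × [f^{(5)}(30) − f^{(5)}(3)] = 1/30240 × (-3.29218e-08 − (-0.329218)) = 1.08868e-05.

S_3 ≈ 0.362151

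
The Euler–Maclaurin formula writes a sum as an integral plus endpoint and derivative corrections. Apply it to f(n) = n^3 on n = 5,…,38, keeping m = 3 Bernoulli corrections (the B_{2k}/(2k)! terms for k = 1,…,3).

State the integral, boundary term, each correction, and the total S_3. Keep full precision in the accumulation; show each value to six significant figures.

Integral: ∫_5^38 x^3 dx = 521128.
Endpoint term: (f(5) + f(38))/2 = (125.000 + 54872.0)/2 = 27498.5.
So far: 548626.
Correction k=1: B_{2}/2! · (f^{(1)}(38) − f^{(1)}(5)) = 1/12 · (4332.00 − 75.0000) = 354.750.
Partial sum through k=1: 548981.
Correction k=2: B_{4}/4! · (f^{(3)}(38) − f^{(3)}(5)) = −1/720 · (6.00000 − 6.00000) = 0.00000.
Partial sum through k=2: 548981.
Correction k=3: B_{6}/6! · (f^{(5)}(38) − f^{(5)}(5)) = 1/30240 · (0.00000 − 0.00000) = 0.00000.

S_3 ≈ 548981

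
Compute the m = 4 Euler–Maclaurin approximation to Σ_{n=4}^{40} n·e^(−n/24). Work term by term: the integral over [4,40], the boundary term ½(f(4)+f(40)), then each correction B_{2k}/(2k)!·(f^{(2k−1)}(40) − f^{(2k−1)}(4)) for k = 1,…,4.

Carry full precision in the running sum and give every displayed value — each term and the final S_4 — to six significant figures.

∫_4^40 x·e^(−x/24) dx evaluates to 278.723.
Boundary: ½(f(4) + f(40)) = ½(3.38593 + 7.55502) = 5.47048.
Integral + boundary = 284.193.
Order-1 term: 1/12 · (-0.125917 − 0.705401) = -0.0692765.
Running total after k=1: 284.124.
Order-2 term: −1/720 · (0.000437212 − 0.00416383) = 5.17586e-06.
Running total after k=2: 284.124.
Order-3 term: 1/30240 · (1.89762e-06 − 1.23316e-05) = -3.45039e-10.
Running total after k=3: 284.124.
Order-4 term: −1/1209600 · (5.27117e-09 − 3.02679e-08) = 2.06653e-14.

S_4 ≈ 284.124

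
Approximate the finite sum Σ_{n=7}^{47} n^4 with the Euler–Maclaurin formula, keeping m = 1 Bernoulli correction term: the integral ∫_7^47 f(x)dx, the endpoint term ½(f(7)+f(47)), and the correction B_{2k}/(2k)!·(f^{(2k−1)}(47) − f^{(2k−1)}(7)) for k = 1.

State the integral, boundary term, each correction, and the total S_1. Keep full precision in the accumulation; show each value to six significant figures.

S_1 ≈ 4.83412e+07

∫_7^47 x^4 dx evaluates to 4.58656e+07.
½[f(7) + f(47)] = ½[2401.00 + 4.87968e+06] = 2.44104e+06.
Running total after boundary: 4.83067e+07.
Correction k=1: B_{2}/2! · (f^{(1)}(47) − f^{(1)}(7)) = 1/12 · (415292 − 1372.00) = 34493.3.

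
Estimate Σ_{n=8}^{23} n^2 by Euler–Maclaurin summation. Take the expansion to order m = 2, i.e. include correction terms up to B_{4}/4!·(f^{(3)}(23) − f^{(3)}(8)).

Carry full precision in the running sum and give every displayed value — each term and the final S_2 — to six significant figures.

S_2 ≈ 4184.00

Integral: ∫_8^23 x^2 dx = 3885.00.
½[f(8) + f(23)] = ½[64.0000 + 529.000] = 296.500.
So far: 4181.50.
Correction k=1: B_{2}/2! · (f^{(1)}(23) − f^{(1)}(8)) = 1/12 · (46.0000 − 16.0000) = 2.50000.
Running total after k=1: 4184.00.
Correction k=2: B_{4}/4! · (f^{(3)}(23) − f^{(3)}(8)) = −1/720 · (0.00000 − 0.00000) = 0.00000.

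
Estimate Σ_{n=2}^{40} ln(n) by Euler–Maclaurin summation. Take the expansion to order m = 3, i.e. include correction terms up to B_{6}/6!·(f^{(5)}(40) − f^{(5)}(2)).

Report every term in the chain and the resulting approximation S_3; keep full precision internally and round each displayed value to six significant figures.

S_3 ≈ 110.321

The integral term ∫_2^40 ln(x) dx = 108.169.
Endpoint term: (f(2) + f(40))/2 = (0.693147 + 3.68888)/2 = 2.19101.
Integral + boundary = 110.360.
k=1: B_{2}/(2)! × [f^{(1)}(40) − f^{(1)}(2)] = 1/12 × (0.0250000 − 0.500000) = -0.0395833.
After k=1: 110.320.
k=2: B_{4}/(4)! × [f^{(3)}(40) − f^{(3)}(2)] = −1/720 × (3.12500e-05 − 0.250000) = 0.000347179.
After k=2: 110.321.
k=3: B_{6}/(6)! × [f^{(5)}(40) − f^{(5)}(2)] = 1/30240 × (2.34375e-07 − 0.750000) = -2.48016e-05.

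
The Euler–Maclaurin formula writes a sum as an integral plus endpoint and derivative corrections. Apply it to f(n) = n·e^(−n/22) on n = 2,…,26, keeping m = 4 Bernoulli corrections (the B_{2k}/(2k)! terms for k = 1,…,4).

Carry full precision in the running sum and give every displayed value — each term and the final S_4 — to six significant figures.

S_4 ≈ 163.047

∫_2^26 x·e^(−x/22) dx evaluates to 158.220.
Endpoint term: (f(2) + f(26))/2 = (1.82620 + 7.97473)/2 = 4.90047.
Running total after boundary: 163.121.
Order-1 term: 1/12 · (-0.0557674 − 0.830092) = -0.0738216.
Partial sum through k=1: 163.047.
Order-2 term: −1/720 · (0.00115222 − 0.00548821) = 6.02221e-06.
Partial sum through k=2: 163.047.
Order-3 term: 1/30240 · (4.99930e-06 − 1.91350e-05) = -4.67451e-10.
Partial sum through k=3: 163.047.
Order-4 term: −1/1209600 · (1.57396e-08 − 5.56421e-08) = 3.29882e-14.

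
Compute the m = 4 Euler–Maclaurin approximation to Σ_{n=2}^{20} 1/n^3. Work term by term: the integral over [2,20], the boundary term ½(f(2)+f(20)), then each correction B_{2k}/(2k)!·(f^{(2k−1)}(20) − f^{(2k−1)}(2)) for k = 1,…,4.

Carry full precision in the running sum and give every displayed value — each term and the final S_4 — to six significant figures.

The integral term ∫_2^20 1/x^3 dx = 0.123750.
Endpoint term: (f(2) + f(20))/2 = (0.125000 + 0.000125000)/2 = 0.0625625.
Running total after boundary: 0.186312.
k=1: B_{2}/(2)! × [f^{(1)}(20) − f^{(1)}(2)] = 1/12 × (-1.87500e-05 − (-0.187500)) = 0.0156234.
Running total after k=1: 0.201936.
k=2: B_{4}/(4)! × [f^{(3)}(20) − f^{(3)}(2)] = −1/720 × (-9.37500e-07 − (-0.937500)) = -0.00130208.
Running total after k=2: 0.200634.
k=3: B_{6}/(6)! × [f^{(5)}(20) − f^{(5)}(2)] = 1/30240 × (-9.84375e-08 − (-9.84375)) = 0.000325521.
Running total after k=3: 0.200959.
k=4: B_{8}/(8)! × [f^{(7)}(20) − f^{(7)}(2)] = −1/1209600 × (-1.77188e-08 − (-177.188)) = -0.000146484.

S_4 ≈ 0.200813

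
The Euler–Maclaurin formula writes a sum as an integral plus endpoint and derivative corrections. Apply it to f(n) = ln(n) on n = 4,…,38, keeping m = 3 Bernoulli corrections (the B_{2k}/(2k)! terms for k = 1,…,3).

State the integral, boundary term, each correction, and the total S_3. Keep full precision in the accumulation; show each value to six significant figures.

S_3 ≈ 101.176

∫_4^38 ln(x) dx evaluates to 98.6831.
Endpoint term: (f(4) + f(38))/2 = (1.38629 + 3.63759)/2 = 2.51194.
Integral + boundary = 101.195.
Correction k=1: B_{2}/2! · (f^{(1)}(38) − f^{(1)}(4)) = 1/12 · (0.0263158 − 0.250000) = -0.0186404.
Partial sum through k=1: 101.176.
Correction k=2: B_{4}/4! · (f^{(3)}(38) − f^{(3)}(4)) = −1/720 · (3.64485e-05 − 0.0312500) = 4.33522e-05.
Partial sum through k=2: 101.176.
Correction k=3: B_{6}/6! · (f^{(5)}(38) − f^{(5)}(4)) = 1/30240 · (3.02896e-07 − 0.0234375) = -7.75040e-07.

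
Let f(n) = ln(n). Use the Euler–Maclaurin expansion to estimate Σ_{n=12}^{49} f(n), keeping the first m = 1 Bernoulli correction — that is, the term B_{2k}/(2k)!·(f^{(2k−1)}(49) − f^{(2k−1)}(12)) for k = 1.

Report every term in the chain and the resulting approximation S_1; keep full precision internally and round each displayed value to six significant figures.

Integral: ∫_12^49 ln(x) dx = 123.880.
½[f(12) + f(49)] = ½[2.48491 + 3.89182] = 3.18836.
Integral + boundary = 127.069.
Correction k=1: B_{2}/2! · (f^{(1)}(49) − f^{(1)}(12)) = 1/12 · (0.0204082 − 0.0833333) = -0.00524376.

S_1 ≈ 127.063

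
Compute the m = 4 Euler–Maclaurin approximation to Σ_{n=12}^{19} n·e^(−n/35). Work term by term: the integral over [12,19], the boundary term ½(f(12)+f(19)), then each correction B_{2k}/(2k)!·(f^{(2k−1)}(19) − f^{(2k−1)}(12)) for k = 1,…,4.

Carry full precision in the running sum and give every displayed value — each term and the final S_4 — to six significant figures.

∫_12^19 x·e^(−x/35) dx evaluates to 69.2698.
Endpoint term: (f(12) + f(19))/2 = (8.51688 + 11.0406)/2 = 9.77875.
So far: 79.0485.
Order-1 term: 1/12 · (0.265639 − 0.466400) = -0.0167301.
After k=1: 79.0318.
Order-2 term: −1/720 · (0.00116556 − 0.00153949) = 5.19353e-07.
After k=2: 79.0318.
Order-3 term: 1/30240 · (1.72594e-06 − 2.20265e-06) = -1.57645e-11.
After k=3: 79.0318.
Order-4 term: −1/1209600 · (2.04114e-09 − 2.57027e-09) = 4.37444e-16.

S_4 ≈ 79.0318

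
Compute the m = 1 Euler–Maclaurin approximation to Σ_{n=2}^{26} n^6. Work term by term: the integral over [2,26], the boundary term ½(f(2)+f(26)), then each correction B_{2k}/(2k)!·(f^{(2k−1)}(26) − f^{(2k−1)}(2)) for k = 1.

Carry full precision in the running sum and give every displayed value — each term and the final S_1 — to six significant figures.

S_1 ≈ 1.30780e+09

∫_2^26 x^6 dx evaluates to 1.14740e+09.
Endpoint term: (f(2) + f(26))/2 = (64.0000 + 3.08916e+08)/2 = 1.54458e+08.
Running total after boundary: 1.30186e+09.
Order-1 term: 1/12 · (7.12883e+07 − 192.000) = 5.94067e+06.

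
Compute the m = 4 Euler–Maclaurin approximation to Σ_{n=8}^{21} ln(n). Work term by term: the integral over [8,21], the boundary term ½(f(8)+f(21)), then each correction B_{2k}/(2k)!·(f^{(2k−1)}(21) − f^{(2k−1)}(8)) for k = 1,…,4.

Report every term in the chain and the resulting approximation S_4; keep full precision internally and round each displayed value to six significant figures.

S_4 ≈ 36.8550

Integral: ∫_8^21 ln(x) dx = 34.2994.
½[f(8) + f(21)] = ½[2.07944 + 3.04452] = 2.56198.
Running total after boundary: 36.8614.
k=1: B_{2}/(2)! × [f^{(1)}(21) − f^{(1)}(8)] = 1/12 × (0.0476190 − 0.125000) = -0.00644841.
After k=1: 36.8550.
k=2: B_{4}/(4)! × [f^{(3)}(21) − f^{(3)}(8)] = −1/720 × (0.000215959 − 0.00390625) = 5.12540e-06.
After k=2: 36.8550.
k=3: B_{6}/(6)! × [f^{(5)}(21) − f^{(5)}(8)] = 1/30240 × (5.87645e-06 − 0.000732422) = -2.40260e-08.
After k=3: 36.8550.
k=4: B_{8}/(8)! × [f^{(7)}(21) − f^{(7)}(8)] = −1/1209600 × (3.99758e-07 − 0.000343323) = 2.83501e-10.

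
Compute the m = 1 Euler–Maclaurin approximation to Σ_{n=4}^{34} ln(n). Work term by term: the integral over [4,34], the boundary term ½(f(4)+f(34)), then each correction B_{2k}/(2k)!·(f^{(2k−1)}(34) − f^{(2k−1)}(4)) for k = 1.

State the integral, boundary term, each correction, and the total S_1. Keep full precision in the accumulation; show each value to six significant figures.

The integral term ∫_4^34 ln(x) dx = 84.3511.
Boundary: ½(f(4) + f(34)) = ½(1.38629 + 3.52636) = 2.45633.
Running total after boundary: 86.8074.
Correction k=1: B_{2}/2! · (f^{(1)}(34) − f^{(1)}(4)) = 1/12 · (0.0294118 − 0.250000) = -0.0183824.

S_1 ≈ 86.7890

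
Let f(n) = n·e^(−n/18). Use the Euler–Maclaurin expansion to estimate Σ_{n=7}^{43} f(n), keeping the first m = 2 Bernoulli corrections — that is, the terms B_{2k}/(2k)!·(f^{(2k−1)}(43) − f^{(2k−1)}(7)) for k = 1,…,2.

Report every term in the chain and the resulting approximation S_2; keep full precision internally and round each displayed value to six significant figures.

S_2 ≈ 208.593

∫_7^43 x·e^(−x/18) dx evaluates to 204.293.
Endpoint term: (f(7) + f(43))/2 = (4.74467 + 3.94446)/2 = 4.34456.
Running total after boundary: 208.638.
Correction k=1: B_{2}/2! · (f^{(1)}(43) − f^{(1)}(7)) = 1/12 · (-0.127405 − 0.414217) = -0.0451352.
Running total after k=1: 208.592.
Correction k=2: B_{4}/4! · (f^{(3)}(43) − f^{(3)}(7)) = −1/720 · (0.000173019 − 0.00546246) = 7.34644e-06.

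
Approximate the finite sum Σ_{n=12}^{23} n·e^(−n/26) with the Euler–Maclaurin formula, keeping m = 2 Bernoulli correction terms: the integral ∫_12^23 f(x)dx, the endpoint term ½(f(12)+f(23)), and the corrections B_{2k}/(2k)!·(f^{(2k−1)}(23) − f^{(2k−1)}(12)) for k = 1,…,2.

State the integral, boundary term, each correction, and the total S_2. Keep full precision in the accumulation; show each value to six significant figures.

S_2 ≈ 105.255

∫_12^23 x·e^(−x/26) dx evaluates to 96.7493.
Endpoint term: (f(12) + f(23))/2 = (7.56376 + 9.49608)/2 = 8.52992.
Running total after boundary: 105.279.
Correction k=1: B_{2}/2! · (f^{(1)}(23) − f^{(1)}(12)) = 1/12 · (0.0476392 − 0.339399) = -0.0243134.
After k=1: 105.255.
Correction k=2: B_{4}/4! · (f^{(3)}(23) − f^{(3)}(12)) = −1/720 · (0.00129199 − 0.00236690) = 1.49293e-06.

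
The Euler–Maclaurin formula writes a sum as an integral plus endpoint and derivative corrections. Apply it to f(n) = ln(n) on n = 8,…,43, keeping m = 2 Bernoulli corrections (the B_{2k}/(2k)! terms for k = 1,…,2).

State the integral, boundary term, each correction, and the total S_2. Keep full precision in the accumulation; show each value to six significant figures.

S_2 ≈ 113.008

Integral: ∫_8^43 ln(x) dx = 110.096.
Endpoint term: (f(8) + f(43))/2 = (2.07944 + 3.76120)/2 = 2.92032.
Integral + boundary = 113.016.
Correction k=1: B_{2}/2! · (f^{(1)}(43) − f^{(1)}(8)) = 1/12 · (0.0232558 − 0.125000) = -0.00847868.
Partial sum through k=1: 113.008.
Correction k=2: B_{4}/4! · (f^{(3)}(43) − f^{(3)}(8)) = −1/720 · (2.51550e-05 − 0.00390625) = 5.39041e-06.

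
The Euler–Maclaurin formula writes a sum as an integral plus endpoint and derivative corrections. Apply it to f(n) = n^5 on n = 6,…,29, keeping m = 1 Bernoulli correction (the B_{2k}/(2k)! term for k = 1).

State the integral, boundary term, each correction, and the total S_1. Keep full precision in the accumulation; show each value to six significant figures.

∫_6^29 x^5 dx evaluates to 9.91294e+07.
½[f(6) + f(29)] = ½[7776.00 + 2.05111e+07] = 1.02595e+07.
Running total after boundary: 1.09389e+08.
Order-1 term: 1/12 · (3.53640e+06 − 6480.00) = 294160.

S_1 ≈ 1.09683e+08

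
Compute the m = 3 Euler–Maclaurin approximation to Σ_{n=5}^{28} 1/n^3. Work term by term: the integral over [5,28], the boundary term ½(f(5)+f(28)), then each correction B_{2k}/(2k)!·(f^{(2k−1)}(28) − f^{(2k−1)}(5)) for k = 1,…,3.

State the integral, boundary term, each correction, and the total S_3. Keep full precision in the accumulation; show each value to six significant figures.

S_3 ≈ 0.0237795

The integral term ∫_5^28 1/x^3 dx = 0.0193622.
½[f(5) + f(28)] = ½[0.00800000 + 4.55539e-05] = 0.00402278.
Running total after boundary: 0.0233850.
Order-1 term: 1/12 · (-4.88078e-06 − (-0.00480000)) = 0.000399593.
Running total after k=1: 0.0237846.
Order-2 term: −1/720 · (-1.24510e-07 − (-0.00384000)) = -5.33316e-06.
Running total after k=2: 0.0237793.
Order-3 term: 1/30240 · (-6.67016e-09 − (-0.00645120)) = 2.13333e-07.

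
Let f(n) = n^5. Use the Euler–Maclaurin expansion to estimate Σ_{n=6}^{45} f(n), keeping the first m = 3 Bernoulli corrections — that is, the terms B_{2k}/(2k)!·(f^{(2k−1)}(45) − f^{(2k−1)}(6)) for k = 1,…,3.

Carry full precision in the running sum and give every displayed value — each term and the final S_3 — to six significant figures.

S_3 ≈ 1.47793e+09

∫_6^45 x^5 dx evaluates to 1.38395e+09.
Endpoint term: (f(6) + f(45))/2 = (7776.00 + 1.84528e+08)/2 = 9.22680e+07.
Running total after boundary: 1.47622e+09.
Order-1 term: 1/12 · (2.05031e+07 − 6480.00) = 1.70805e+06.
Running total after k=1: 1.47793e+09.
Order-2 term: −1/720 · (121500 − 2160.00) = -165.750.
Running total after k=2: 1.47793e+09.
Order-3 term: 1/30240 · (120.000 − 120.000) = 0.00000.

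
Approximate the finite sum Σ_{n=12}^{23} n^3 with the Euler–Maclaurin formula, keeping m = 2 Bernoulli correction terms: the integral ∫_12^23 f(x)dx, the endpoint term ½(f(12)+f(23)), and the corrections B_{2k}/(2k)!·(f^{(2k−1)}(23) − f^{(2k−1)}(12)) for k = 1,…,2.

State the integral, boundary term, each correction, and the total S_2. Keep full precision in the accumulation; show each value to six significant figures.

S_2 ≈ 71820.0

∫_12^23 x^3 dx evaluates to 64776.2.
Endpoint term: (f(12) + f(23))/2 = (1728.00 + 12167.0)/2 = 6947.50.
Running total after boundary: 71723.8.
k=1: B_{2}/(2)! × [f^{(1)}(23) − f^{(1)}(12)] = 1/12 × (1587.00 − 432.000) = 96.2500.
Partial sum through k=1: 71820.0.
k=2: B_{4}/(4)! × [f^{(3)}(23) − f^{(3)}(12)] = −1/720 × (6.00000 − 6.00000) = 0.00000.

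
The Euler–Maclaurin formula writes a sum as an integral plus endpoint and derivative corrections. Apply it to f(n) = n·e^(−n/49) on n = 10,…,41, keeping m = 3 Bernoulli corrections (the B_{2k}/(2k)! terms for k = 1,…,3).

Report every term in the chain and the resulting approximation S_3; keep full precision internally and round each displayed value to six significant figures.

∫_10^41 x·e^(−x/49) dx evaluates to 447.239.
½[f(10) + f(41)] = ½[8.15396 + 17.7580] = 12.9560.
So far: 460.195.
Correction k=1: B_{2}/2! · (f^{(1)}(41) − f^{(1)}(10)) = 1/12 · (0.0707139 − 0.648988) = -0.0481896.
Partial sum through k=1: 460.147.
Correction k=2: B_{4}/4! · (f^{(3)}(41) − f^{(3)}(10)) = −1/720 · (0.000390237 − 0.000949513) = 7.76772e-07.
Partial sum through k=2: 460.147.
Correction k=3: B_{6}/6! · (f^{(5)}(41) − f^{(5)}(10)) = 1/30240 · (3.12796e-07 − 6.78353e-07) = -1.20886e-11.

S_3 ≈ 460.147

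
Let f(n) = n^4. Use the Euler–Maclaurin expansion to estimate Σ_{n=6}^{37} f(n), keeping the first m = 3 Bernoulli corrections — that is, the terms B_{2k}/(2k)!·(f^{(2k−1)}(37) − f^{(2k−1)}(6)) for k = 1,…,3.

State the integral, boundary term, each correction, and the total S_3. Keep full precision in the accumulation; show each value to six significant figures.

The integral term ∫_6^37 x^4 dx = 1.38672e+07.
½[f(6) + f(37)] = ½[1296.00 + 1.87416e+06] = 937728.
So far: 1.48050e+07.
k=1: B_{2}/(2)! × [f^{(1)}(37) − f^{(1)}(6)] = 1/12 × (202612 − 864.000) = 16812.3.
Partial sum through k=1: 1.48218e+07.
k=2: B_{4}/(4)! × [f^{(3)}(37) − f^{(3)}(6)] = −1/720 × (888.000 − 144.000) = -1.03333.
Partial sum through k=2: 1.48218e+07.
k=3: B_{6}/(6)! × [f^{(5)}(37) − f^{(5)}(6)] = 1/30240 × (0.00000 − 0.00000) = 0.00000.

S_3 ≈ 1.48218e+07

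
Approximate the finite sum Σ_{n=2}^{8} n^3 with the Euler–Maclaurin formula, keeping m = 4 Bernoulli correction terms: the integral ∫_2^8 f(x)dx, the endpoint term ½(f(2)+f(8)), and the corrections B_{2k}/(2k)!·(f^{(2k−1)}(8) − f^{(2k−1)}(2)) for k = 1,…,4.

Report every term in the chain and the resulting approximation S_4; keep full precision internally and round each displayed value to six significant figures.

S_4 ≈ 1295.00

∫_2^8 x^3 dx evaluates to 1020.00.
Endpoint term: (f(2) + f(8))/2 = (8.00000 + 512.000)/2 = 260.000.
Integral + boundary = 1280.00.
Order-1 term: 1/12 · (192.000 − 12.0000) = 15.0000.
Partial sum through k=1: 1295.00.
Order-2 term: −1/720 · (6.00000 − 6.00000) = 0.00000.
Partial sum through k=2: 1295.00.
Order-3 term: 1/30240 · (0.00000 − 0.00000) = 0.00000.
Partial sum through k=3: 1295.00.
Order-4 term: −1/1209600 · (0.00000 − 0.00000) = 0.00000.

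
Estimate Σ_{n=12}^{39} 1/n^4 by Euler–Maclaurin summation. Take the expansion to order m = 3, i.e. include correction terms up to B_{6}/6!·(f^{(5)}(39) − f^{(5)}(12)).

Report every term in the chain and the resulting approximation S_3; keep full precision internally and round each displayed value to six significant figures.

∫_12^39 1/x^4 dx evaluates to 0.000187282.
Boundary: ½(f(12) + f(39)) = ½(4.82253e-05 + 4.32257e-07) = 2.43288e-05.
Running total after boundary: 0.000211611.
Order-1 term: 1/12 · (-4.43340e-08 − (-1.60751e-05)) = 1.33590e-06.
Running total after k=1: 0.000212947.
Order-2 term: −1/720 · (-8.74438e-10 − (-3.34898e-06)) = -4.65015e-09.
Running total after k=2: 0.000212942.
Order-3 term: 1/30240 · (-3.21950e-11 − (-1.30238e-06)) = 4.30671e-11.

S_3 ≈ 0.000212942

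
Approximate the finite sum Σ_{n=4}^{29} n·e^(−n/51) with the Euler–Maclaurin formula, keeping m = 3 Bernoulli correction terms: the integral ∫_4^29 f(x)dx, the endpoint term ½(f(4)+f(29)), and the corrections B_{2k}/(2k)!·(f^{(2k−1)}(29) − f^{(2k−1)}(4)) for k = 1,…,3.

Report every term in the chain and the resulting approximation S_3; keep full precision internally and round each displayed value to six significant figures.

The integral term ∫_4^29 x·e^(−x/51) dx = 282.893.
Boundary: ½(f(4) + f(29)) = ½(3.69826 + 16.4228) = 10.0605.
Integral + boundary = 292.954.
k=1: B_{2}/(2)! × [f^{(1)}(29) − f^{(1)}(4)] = 1/12 × (0.244287 − 0.852051) = -0.0506469.
After k=1: 292.903.
k=2: B_{4}/(4)! × [f^{(3)}(29) − f^{(3)}(4)] = −1/720 × (0.000529370 − 0.00103852) = 7.07148e-07.
After k=2: 292.903.
k=3: B_{6}/(6)! × [f^{(5)}(29) − f^{(5)}(4)] = 1/30240 × (3.70942e-07 − 6.72606e-07) = -9.97566e-12.

S_3 ≈ 292.903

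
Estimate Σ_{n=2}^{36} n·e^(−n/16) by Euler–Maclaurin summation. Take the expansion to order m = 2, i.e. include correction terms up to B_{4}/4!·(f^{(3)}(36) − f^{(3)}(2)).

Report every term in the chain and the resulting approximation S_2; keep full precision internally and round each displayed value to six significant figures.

S_2 ≈ 169.171

The integral term ∫_2^36 x·e^(−x/16) dx = 166.467.
Boundary: ½(f(2) + f(36)) = ½(1.76499 + 3.79437) = 2.77968.
Running total after boundary: 169.247.
Order-1 term: 1/12 · (-0.131749 − 0.772185) = -0.0753278.
Partial sum through k=1: 169.171.
Order-2 term: −1/720 · (0.000308787 − 0.00991085) = 1.33362e-05.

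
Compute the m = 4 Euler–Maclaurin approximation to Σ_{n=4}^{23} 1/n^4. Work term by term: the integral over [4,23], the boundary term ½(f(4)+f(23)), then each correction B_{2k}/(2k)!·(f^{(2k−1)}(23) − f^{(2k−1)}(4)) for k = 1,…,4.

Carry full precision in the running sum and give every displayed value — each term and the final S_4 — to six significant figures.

S_4 ≈ 0.00745187

The integral term ∫_4^23 1/x^4 dx = 0.00518094.
½[f(4) + f(23)] = ½[0.00390625 + 3.57346e-06] = 0.00195491.
Running total after boundary: 0.00713585.
Correction k=1: B_{2}/2! · (f^{(1)}(23) − f^{(1)}(4)) = 1/12 · (-6.21471e-07 − (-0.00390625)) = 0.000325469.
Partial sum through k=1: 0.00746132.
Correction k=2: B_{4}/4! · (f^{(3)}(23) − f^{(3)}(4)) = −1/720 · (-3.52441e-08 − (-0.00732422)) = -1.01725e-05.
Partial sum through k=2: 0.00745115.
Correction k=3: B_{6}/6! · (f^{(5)}(23) − f^{(5)}(4)) = 1/30240 · (-3.73094e-09 − (-0.0256348)) = 8.47710e-07.
Partial sum through k=3: 0.00745199.
Correction k=4: B_{8}/8! · (f^{(7)}(23) − f^{(7)}(4)) = −1/1209600 · (-6.34754e-10 − (-0.144196)) = -1.19209e-07.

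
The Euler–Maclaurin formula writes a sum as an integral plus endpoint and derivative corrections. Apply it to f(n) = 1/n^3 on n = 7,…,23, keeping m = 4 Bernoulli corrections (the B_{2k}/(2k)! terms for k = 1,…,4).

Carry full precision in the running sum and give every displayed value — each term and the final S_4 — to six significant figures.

∫_7^23 1/x^3 dx evaluates to 0.00925890.
Endpoint term: (f(7) + f(23))/2 = (0.00291545 + 8.21895e-05)/2 = 0.00149882.
Integral + boundary = 0.0107577.
k=1: B_{2}/(2)! × [f^{(1)}(23) − f^{(1)}(7)] = 1/12 × (-1.07204e-05 − (-0.00124948)) = 0.000103230.
After k=1: 0.0108610.
k=2: B_{4}/(4)! × [f^{(3)}(23) − f^{(3)}(7)] = −1/720 × (-4.05307e-07 − (-0.000509992)) = -7.07759e-07.
After k=2: 0.0108602.
k=3: B_{6}/(6)! × [f^{(5)}(23) − f^{(5)}(7)] = 1/30240 × (-3.21794e-08 − (-0.000437136)) = 1.44545e-08.
After k=3: 0.0108603.
k=4: B_{8}/(8)! × [f^{(7)}(23) − f^{(7)}(7)] = −1/1209600 × (-4.37980e-09 − (-0.000642322)) = -5.31016e-10.

S_4 ≈ 0.0108603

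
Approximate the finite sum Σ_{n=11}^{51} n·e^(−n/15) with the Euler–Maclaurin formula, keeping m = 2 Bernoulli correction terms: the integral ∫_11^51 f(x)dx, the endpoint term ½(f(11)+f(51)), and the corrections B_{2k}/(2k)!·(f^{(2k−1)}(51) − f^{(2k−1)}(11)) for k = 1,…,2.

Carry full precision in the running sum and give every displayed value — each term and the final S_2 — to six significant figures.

The integral term ∫_11^51 x·e^(−x/15) dx = 154.280.
½[f(11) + f(51)] = ½[5.28336 + 1.70204] = 3.49270.
So far: 157.772.
Order-1 term: 1/12 · (-0.0800958 − 0.128081) = -0.0173481.
Partial sum through k=1: 157.755.
Order-2 term: −1/720 · (-5.93303e-05 − 0.00483863) = 6.80272e-06.

S_2 ≈ 157.755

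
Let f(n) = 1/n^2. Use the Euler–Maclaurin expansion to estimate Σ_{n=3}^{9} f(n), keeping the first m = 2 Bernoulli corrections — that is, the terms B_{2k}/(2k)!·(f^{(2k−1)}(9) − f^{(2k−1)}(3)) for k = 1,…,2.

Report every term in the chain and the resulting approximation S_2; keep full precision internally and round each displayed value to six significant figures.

Integral: ∫_3^9 1/x^2 dx = 0.222222.
½[f(3) + f(9)] = ½[0.111111 + 0.0123457] = 0.0617284.
So far: 0.283951.
Correction k=1: B_{2}/2! · (f^{(1)}(9) − f^{(1)}(3)) = 1/12 · (-0.00274348 − (-0.0740741)) = 0.00594422.
Running total after k=1: 0.289895.
Correction k=2: B_{4}/4! · (f^{(3)}(9) − f^{(3)}(3)) = −1/720 · (-0.000406442 − (-0.0987654)) = -0.000136610.

S_2 ≈ 0.289758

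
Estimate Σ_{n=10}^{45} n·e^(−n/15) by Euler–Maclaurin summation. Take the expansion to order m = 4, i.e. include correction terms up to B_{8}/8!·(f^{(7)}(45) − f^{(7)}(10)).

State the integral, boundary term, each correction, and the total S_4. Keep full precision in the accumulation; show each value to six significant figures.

∫_10^45 x·e^(−x/15) dx evaluates to 147.723.
Endpoint term: (f(10) + f(45))/2 = (5.13417 + 2.24042)/2 = 3.68729.
Running total after boundary: 151.410.
Order-1 term: 1/12 · (-0.0995741 − 0.171139) = -0.0225594.
After k=1: 151.388.
Order-2 term: −1/720 · (0.00000 − 0.00532433) = 7.39490e-06.
After k=2: 151.388.
Order-3 term: 1/30240 · (1.96690e-06 − 4.39468e-05) = -1.38822e-09.
After k=3: 151.388.
Order-4 term: −1/1209600 · (1.74835e-08 − 2.85466e-07) = 2.21547e-13.

S_4 ≈ 151.388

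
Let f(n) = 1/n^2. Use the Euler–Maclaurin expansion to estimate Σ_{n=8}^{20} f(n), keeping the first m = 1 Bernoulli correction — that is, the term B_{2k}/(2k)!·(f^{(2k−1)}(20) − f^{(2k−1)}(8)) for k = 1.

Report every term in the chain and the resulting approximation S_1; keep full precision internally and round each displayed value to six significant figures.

∫_8^20 1/x^2 dx evaluates to 0.0750000.
½[f(8) + f(20)] = ½[0.0156250 + 0.00250000] = 0.00906250.
Running total after boundary: 0.0840625.
Correction k=1: B_{2}/2! · (f^{(1)}(20) − f^{(1)}(8)) = 1/12 · (-0.000250000 − (-0.00390625)) = 0.000304687.

S_1 ≈ 0.0843672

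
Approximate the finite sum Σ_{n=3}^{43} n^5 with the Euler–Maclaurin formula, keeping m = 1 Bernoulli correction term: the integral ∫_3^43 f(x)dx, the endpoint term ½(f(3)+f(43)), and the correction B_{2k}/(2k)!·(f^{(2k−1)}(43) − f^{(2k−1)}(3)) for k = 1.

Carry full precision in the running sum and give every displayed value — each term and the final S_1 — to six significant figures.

The integral term ∫_3^43 x^5 dx = 1.05356e+09.
½[f(3) + f(43)] = ½[243.000 + 1.47008e+08] = 7.35043e+07.
Integral + boundary = 1.12706e+09.
k=1: B_{2}/(2)! × [f^{(1)}(43) − f^{(1)}(3)] = 1/12 × (1.70940e+07 − 405.000) = 1.42447e+06.

S_1 ≈ 1.12849e+09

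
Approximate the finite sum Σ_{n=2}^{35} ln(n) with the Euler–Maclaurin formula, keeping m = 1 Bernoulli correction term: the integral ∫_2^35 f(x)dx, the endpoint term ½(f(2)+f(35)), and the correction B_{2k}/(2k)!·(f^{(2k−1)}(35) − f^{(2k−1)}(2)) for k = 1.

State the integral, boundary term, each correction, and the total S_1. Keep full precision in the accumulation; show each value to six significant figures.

S_1 ≈ 92.1358

The integral term ∫_2^35 ln(x) dx = 90.0509.
Endpoint term: (f(2) + f(35))/2 = (0.693147 + 3.55535)/2 = 2.12425.
Integral + boundary = 92.1751.
Order-1 term: 1/12 · (0.0285714 − 0.500000) = -0.0392857.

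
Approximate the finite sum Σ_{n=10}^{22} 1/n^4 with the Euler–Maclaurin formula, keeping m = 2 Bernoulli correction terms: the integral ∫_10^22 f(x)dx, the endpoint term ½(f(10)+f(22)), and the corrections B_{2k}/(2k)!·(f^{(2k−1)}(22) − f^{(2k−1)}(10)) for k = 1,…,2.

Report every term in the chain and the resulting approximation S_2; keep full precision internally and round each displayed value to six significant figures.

The integral term ∫_10^22 1/x^4 dx = 0.000302029.
Endpoint term: (f(10) + f(22))/2 = (0.000100000 + 4.26883e-06)/2 = 5.21344e-05.
Running total after boundary: 0.000354163.
Order-1 term: 1/12 · (-7.76152e-07 − (-4.00000e-05)) = 3.26865e-06.
Partial sum through k=1: 0.000357432.
Order-2 term: −1/720 · (-4.81086e-08 − (-1.20000e-05)) = -1.65998e-08.

S_2 ≈ 0.000357415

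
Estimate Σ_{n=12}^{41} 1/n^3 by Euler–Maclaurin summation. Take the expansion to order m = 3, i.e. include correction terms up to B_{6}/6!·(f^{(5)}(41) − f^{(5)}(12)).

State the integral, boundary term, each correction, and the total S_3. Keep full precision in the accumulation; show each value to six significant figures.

∫_12^41 1/x^3 dx evaluates to 0.00317478.
Endpoint term: (f(12) + f(41))/2 = (0.000578704 + 1.45094e-05)/2 = 0.000296607.
Running total after boundary: 0.00347139.
Order-1 term: 1/12 · (-1.06166e-06 − (-0.000144676)) = 1.19679e-05.
Running total after k=1: 0.00348335.
Order-2 term: −1/720 · (-1.26313e-08 − (-2.00939e-05)) = -2.78906e-08.
Running total after k=2: 0.00348333.
Order-3 term: 1/30240 · (-3.15595e-10 − (-5.86071e-06)) = 1.93796e-10.

S_3 ≈ 0.00348333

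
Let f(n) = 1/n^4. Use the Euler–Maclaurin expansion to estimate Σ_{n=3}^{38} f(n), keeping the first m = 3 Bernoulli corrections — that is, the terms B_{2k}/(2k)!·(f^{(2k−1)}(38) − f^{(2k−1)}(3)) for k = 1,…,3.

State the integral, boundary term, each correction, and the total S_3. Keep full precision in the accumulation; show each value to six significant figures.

Integral: ∫_3^38 1/x^4 dx = 0.0123396.
½[f(3) + f(38)] = ½[0.0123457 + 4.79585e-07] = 0.00617308.
Integral + boundary = 0.0185127.
k=1: B_{2}/(2)! × [f^{(1)}(38) − f^{(1)}(3)] = 1/12 × (-5.04826e-08 − (-0.0164609)) = 0.00137174.
Partial sum through k=1: 0.0198844.
k=2: B_{4}/(4)! × [f^{(3)}(38) − f^{(3)}(3)] = −1/720 × (-1.04881e-09 − (-0.0548697)) = -7.62079e-05.
Partial sum through k=2: 0.0198082.
k=3: B_{6}/(6)! × [f^{(5)}(38) − f^{(5)}(3)] = 1/30240 × (-4.06740e-11 − (-0.341411)) = 1.12901e-05.

S_3 ≈ 0.0198195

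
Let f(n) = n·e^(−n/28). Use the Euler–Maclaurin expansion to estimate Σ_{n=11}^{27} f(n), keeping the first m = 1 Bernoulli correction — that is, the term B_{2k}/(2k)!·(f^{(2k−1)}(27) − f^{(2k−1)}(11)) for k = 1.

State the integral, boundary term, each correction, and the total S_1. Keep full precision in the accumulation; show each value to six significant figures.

S_1 ≈ 158.930

Integral: ∫_11^27 x·e^(−x/28) dx = 150.103.
Endpoint term: (f(11) + f(27))/2 = (7.42638 + 10.2939)/2 = 8.86014.
Integral + boundary = 158.963.
Order-1 term: 1/12 · (0.0136163 − 0.409897) = -0.0330234.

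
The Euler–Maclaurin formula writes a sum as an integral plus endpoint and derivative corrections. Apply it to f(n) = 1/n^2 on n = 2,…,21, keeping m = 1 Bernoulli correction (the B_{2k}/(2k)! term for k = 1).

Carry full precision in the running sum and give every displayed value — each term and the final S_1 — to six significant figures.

S_1 ≈ 0.599330

The integral term ∫_2^21 1/x^2 dx = 0.452381.
Endpoint term: (f(2) + f(21))/2 = (0.250000 + 0.00226757)/2 = 0.126134.
Running total after boundary: 0.578515.
Order-1 term: 1/12 · (-0.000215959 − (-0.250000)) = 0.0208153.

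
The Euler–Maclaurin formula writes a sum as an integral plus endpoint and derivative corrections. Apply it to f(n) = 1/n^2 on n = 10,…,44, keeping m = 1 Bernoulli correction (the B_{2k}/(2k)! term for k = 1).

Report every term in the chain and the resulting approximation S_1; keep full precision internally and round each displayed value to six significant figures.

S_1 ≈ 0.0826957

∫_10^44 1/x^2 dx evaluates to 0.0772727.
Endpoint term: (f(10) + f(44))/2 = (0.0100000 + 0.000516529)/2 = 0.00525826.
Running total after boundary: 0.0825310.
Order-1 term: 1/12 · (-2.34786e-05 − (-0.00200000)) = 0.000164710.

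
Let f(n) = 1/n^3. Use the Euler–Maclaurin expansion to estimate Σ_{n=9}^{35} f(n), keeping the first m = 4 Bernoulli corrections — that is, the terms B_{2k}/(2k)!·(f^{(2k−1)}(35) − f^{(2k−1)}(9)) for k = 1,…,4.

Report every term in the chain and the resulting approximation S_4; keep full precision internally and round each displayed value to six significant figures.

S_4 ≈ 0.00649999

Integral: ∫_9^35 1/x^3 dx = 0.00576468.
Endpoint term: (f(9) + f(35))/2 = (0.00137174 + 2.33236e-05)/2 = 0.000697533.
Running total after boundary: 0.00646221.
k=1: B_{2}/(2)! × [f^{(1)}(35) − f^{(1)}(9)] = 1/12 × (-1.99917e-06 − (-0.000457247)) = 3.79374e-05.
After k=1: 0.00650015.
k=2: B_{4}/(4)! × [f^{(3)}(35) − f^{(3)}(9)] = −1/720 × (-3.26395e-08 − (-0.000112901)) = -1.56761e-07.
After k=2: 0.00649999.
k=3: B_{6}/(6)! × [f^{(5)}(35) − f^{(5)}(9)] = 1/30240 × (-1.11907e-09 − (-5.85410e-05)) = 1.93584e-09.
After k=3: 0.00649999.
k=4: B_{8}/(8)! × [f^{(7)}(35) − f^{(7)}(9)] = −1/1209600 × (-6.57737e-11 − (-5.20365e-05)) = -4.30195e-11.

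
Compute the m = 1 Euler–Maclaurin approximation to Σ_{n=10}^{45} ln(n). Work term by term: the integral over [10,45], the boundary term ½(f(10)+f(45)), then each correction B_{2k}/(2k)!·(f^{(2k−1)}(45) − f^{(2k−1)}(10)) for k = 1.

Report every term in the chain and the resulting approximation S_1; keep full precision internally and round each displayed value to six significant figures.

S_1 ≈ 116.322

∫_10^45 ln(x) dx evaluates to 113.274.
Endpoint term: (f(10) + f(45))/2 = (2.30259 + 3.80666)/2 = 3.05462.
Integral + boundary = 116.329.
Correction k=1: B_{2}/2! · (f^{(1)}(45) − f^{(1)}(10)) = 1/12 · (0.0222222 − 0.100000) = -0.00648148.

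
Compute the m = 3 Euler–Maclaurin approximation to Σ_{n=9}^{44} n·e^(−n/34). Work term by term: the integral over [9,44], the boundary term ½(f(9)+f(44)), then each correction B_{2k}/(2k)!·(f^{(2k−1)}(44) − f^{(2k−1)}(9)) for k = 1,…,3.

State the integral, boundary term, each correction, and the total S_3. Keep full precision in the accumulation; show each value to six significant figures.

S_3 ≈ 404.397

The integral term ∫_9^44 x·e^(−x/34) dx = 394.967.
½[f(9) + f(44)] = ½[6.90688 + 12.0621] = 9.48451.
Integral + boundary = 404.451.
k=1: B_{2}/(2)! × [f^{(1)}(44) − f^{(1)}(9)] = 1/12 × (-0.0806293 − 0.564288) = -0.0537431.
Running total after k=1: 404.397.
k=2: B_{4}/(4)! × [f^{(3)}(44) − f^{(3)}(9)] = −1/720 × (0.000404542 − 0.00181587) = 1.96019e-06.
Running total after k=2: 404.397.
k=3: B_{6}/(6)! × [f^{(5)}(44) − f^{(5)}(9)] = 1/30240 × (7.60235e-07 − 2.71939e-06) = -6.47868e-11.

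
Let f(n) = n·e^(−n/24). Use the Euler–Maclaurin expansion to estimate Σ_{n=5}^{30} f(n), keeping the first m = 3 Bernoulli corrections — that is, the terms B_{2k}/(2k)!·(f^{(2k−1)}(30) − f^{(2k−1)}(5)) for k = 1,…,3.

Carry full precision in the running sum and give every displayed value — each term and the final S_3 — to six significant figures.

Integral: ∫_5^30 x·e^(−x/24) dx = 193.797.
Endpoint term: (f(5) + f(30))/2 = (4.05968 + 8.59514)/2 = 6.32741.
So far: 200.125.
k=1: B_{2}/(2)! × [f^{(1)}(30) − f^{(1)}(5)] = 1/12 × (-0.0716262 − 0.642783) = -0.0595341.
Partial sum through k=1: 200.065.
k=2: B_{4}/(4)! × [f^{(3)}(30) − f^{(3)}(5)] = −1/720 × (0.000870457 − 0.00393517) = 4.25654e-06.
Partial sum through k=2: 200.065.
k=3: B_{6}/(6)! × [f^{(5)}(30) − f^{(5)}(5)] = 1/30240 × (3.23831e-06 − 1.17264e-05) = -2.80690e-10.

S_3 ≈ 200.065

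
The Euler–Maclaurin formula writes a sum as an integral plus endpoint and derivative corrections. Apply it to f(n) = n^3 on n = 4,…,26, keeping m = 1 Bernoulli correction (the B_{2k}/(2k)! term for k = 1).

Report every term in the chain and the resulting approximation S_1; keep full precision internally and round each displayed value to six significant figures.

Integral: ∫_4^26 x^3 dx = 114180.
Endpoint term: (f(4) + f(26))/2 = (64.0000 + 17576.0)/2 = 8820.00.
So far: 123000.
Correction k=1: B_{2}/2! · (f^{(1)}(26) − f^{(1)}(4)) = 1/12 · (2028.00 − 48.0000) = 165.000.

S_1 ≈ 123165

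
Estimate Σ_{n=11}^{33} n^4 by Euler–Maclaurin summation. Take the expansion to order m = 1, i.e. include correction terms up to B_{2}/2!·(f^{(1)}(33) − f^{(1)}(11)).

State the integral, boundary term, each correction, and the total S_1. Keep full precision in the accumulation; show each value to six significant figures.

S_1 ≈ 8.40668e+06

∫_11^33 x^4 dx evaluates to 7.79487e+06.
Boundary: ½(f(11) + f(33)) = ½(14641.0 + 1.18592e+06) = 600281.
So far: 8.39515e+06.
Correction k=1: B_{2}/2! · (f^{(1)}(33) − f^{(1)}(11)) = 1/12 · (143748 − 5324.00) = 11535.3.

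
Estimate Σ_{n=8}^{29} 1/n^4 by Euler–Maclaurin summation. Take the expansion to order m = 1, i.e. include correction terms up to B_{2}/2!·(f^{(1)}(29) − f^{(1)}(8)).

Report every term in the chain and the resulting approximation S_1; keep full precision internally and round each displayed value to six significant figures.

∫_8^29 1/x^4 dx evaluates to 0.000637374.
Boundary: ½(f(8) + f(29)) = ½(0.000244141 + 1.41387e-06) = 0.000122777.
Integral + boundary = 0.000760152.
Correction k=1: B_{2}/2! · (f^{(1)}(29) − f^{(1)}(8)) = 1/12 · (-1.95016e-07 − (-0.000122070)) = 1.01563e-05.

S_1 ≈ 0.000770308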